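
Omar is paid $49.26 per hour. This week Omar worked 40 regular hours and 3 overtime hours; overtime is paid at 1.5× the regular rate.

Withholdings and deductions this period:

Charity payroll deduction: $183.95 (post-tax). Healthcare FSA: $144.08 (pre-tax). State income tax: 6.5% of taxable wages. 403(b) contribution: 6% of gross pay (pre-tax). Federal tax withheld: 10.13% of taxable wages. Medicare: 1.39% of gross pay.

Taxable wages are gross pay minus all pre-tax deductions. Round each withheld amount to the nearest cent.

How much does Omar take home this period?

Regular pay: 40 × $49.26 = $1970.40
Overtime pay: 3 × $49.26 × 1.5 = $221.67
Gross pay = $1970.40 + $221.67 = $2192.07
403(b) contribution: $2192.07 × 0.06 = $131.52
Healthcare FSA: $144.08
Pre-tax total = $131.52 + $144.08 = $275.60
Taxable wages = $2192.07 − $275.60 = $1916.47
Federal tax withheld: $1916.47 × 0.1013 = $194.14
State income tax: $1916.47 × 0.065 = $124.57
Medicare: $2192.07 × 0.0139 = $30.47
Charity payroll deduction: $183.95
Total deductions = $131.52 + $144.08 + $194.14 + $124.57 + $30.47 + $183.95 = $808.73
Net pay = $2192.07 − $808.73 = $1383.34

$1383.34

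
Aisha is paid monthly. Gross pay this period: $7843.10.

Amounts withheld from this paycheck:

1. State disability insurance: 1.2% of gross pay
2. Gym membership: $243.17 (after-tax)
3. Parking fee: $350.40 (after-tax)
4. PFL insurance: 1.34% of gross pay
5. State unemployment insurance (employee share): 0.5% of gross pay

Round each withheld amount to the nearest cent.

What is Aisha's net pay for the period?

$7011.09

State disability insurance: $7843.10 × 0.012 = $94.12
State unemployment insurance (employee share): $7843.10 × 0.005 = $39.22
PFL insurance: $7843.10 × 0.0134 = $105.10
Parking fee: $350.40
Gym membership: $243.17
Total deductions = $94.12 + $39.22 + $105.10 + $350.40 + $243.17 = $832.01
Net pay = $7843.10 − $832.01 = $7011.09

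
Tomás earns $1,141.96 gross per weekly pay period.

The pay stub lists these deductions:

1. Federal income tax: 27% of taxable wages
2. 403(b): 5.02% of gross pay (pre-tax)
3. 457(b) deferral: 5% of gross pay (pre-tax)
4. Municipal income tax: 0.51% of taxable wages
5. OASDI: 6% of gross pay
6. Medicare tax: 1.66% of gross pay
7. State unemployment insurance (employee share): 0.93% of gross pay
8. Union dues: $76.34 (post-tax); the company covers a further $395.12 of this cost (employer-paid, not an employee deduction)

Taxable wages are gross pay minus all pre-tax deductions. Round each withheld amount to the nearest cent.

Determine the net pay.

$570.42

457(b) deferral: $1,141.96 × 0.05 = $57.10
403(b): $1,141.96 × 0.0502 = $57.33
Pre-tax total = $57.10 + $57.33 = $114.43
Taxable wages = $1,141.96 − $114.43 = $1,027.53
Federal income tax: $1,027.53 × 0.27 = $277.43
Municipal income tax: $1,027.53 × 0.0051 = $5.24
Medicare tax: $1,141.96 × 0.0166 = $18.96
OASDI: $1,141.96 × 0.06 = $68.52
State unemployment insurance (employee share): $1,141.96 × 0.0093 = $10.62
Union dues: $76.34
(Employer's $395.12 toward union dues is not withheld from the employee.)
Total deductions = $57.10 + $57.33 + $277.43 + $5.24 + $18.96 + $68.52 + $10.62 + $76.34 = $571.54
Net pay = $1,141.96 − $571.54 = $570.42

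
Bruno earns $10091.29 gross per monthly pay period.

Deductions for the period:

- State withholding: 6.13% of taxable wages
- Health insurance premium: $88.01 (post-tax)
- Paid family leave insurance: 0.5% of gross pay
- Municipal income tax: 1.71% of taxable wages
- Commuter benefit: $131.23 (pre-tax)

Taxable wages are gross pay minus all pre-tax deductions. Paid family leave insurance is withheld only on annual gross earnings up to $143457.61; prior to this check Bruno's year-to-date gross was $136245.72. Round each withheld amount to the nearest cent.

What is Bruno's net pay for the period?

$9055.12

Commuter benefit: $131.23
Taxable wages = $10091.29 − $131.23 = $9960.06
State withholding: $9960.06 × 0.0613 = $610.55
Municipal income tax: $9960.06 × 0.0171 = $170.32
Paid family leave insurance: only $143457.61 − $136245.72 = $7211.89 of this check is subject → $7211.89 × 0.005 = $36.06
Health insurance premium: $88.01
Total deductions = $131.23 + $610.55 + $170.32 + $36.06 + $88.01 = $1036.17
Net pay = $10091.29 − $1036.17 = $9055.12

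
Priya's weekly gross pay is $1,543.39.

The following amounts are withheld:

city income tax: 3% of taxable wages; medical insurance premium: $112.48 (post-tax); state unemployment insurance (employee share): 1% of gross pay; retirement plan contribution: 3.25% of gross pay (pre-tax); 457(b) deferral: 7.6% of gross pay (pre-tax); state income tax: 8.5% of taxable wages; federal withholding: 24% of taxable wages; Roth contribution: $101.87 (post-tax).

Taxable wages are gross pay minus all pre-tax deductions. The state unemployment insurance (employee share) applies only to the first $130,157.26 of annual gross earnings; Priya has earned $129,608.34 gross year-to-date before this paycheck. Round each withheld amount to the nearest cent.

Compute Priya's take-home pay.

457(b) deferral: $1,543.39 × 0.076 = $117.30
Retirement plan contribution: $1,543.39 × 0.0325 = $50.16
Pre-tax total = $117.30 + $50.16 = $167.46
Taxable wages = $1,543.39 − $167.46 = $1,375.93
Federal withholding: $1,375.93 × 0.24 = $330.22
City income tax: $1,375.93 × 0.03 = $41.28
State income tax: $1,375.93 × 0.085 = $116.95
State unemployment insurance (employee share): only $130,157.26 − $129,608.34 = $548.92 of this check is subject → $548.92 × 0.01 = $5.49
Roth contribution: $101.87
Medical insurance premium: $112.48
Total deductions = $117.30 + $50.16 + $330.22 + $41.28 + $116.95 + $5.49 + $101.87 + $112.48 = $875.75
Net pay = $1,543.39 − $875.75 = $667.64

$667.64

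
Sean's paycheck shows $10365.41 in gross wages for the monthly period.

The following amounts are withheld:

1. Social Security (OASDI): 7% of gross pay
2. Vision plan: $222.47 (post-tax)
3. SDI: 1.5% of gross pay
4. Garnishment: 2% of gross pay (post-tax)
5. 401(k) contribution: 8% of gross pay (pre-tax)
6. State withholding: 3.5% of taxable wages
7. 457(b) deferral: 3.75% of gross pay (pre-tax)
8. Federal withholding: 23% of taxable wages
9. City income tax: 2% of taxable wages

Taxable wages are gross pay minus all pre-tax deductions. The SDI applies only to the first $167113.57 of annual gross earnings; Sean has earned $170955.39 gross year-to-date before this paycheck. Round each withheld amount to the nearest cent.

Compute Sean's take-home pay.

$5385.09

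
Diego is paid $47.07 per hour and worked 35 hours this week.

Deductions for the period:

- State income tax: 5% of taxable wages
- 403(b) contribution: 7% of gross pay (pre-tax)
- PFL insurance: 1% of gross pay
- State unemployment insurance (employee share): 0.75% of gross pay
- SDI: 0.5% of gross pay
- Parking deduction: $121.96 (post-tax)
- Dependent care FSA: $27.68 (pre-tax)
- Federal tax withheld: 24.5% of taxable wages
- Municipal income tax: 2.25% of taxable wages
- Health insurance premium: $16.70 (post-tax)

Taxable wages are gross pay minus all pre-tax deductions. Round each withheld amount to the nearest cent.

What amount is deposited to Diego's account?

$851.06

Gross pay: 35 × $47.07 = $1,647.45
403(b) contribution: $1,647.45 × 0.07 = $115.32
Dependent care FSA: $27.68
Pre-tax total = $115.32 + $27.68 = $143.00
Taxable wages = $1,647.45 − $143.00 = $1,504.45
State income tax: $1,504.45 × 0.05 = $75.22
Federal tax withheld: $1,504.45 × 0.245 = $368.59
Municipal income tax: $1,504.45 × 0.0225 = $33.85
SDI: $1,647.45 × 0.005 = $8.24
State unemployment insurance (employee share): $1,647.45 × 0.0075 = $12.36
PFL insurance: $1,647.45 × 0.01 = $16.47
Parking deduction: $121.96
Health insurance premium: $16.70
Total deductions = $115.32 + $27.68 + $75.22 + $368.59 + $33.85 + $8.24 + $12.36 + $16.47 + $121.96 + $16.70 = $796.39
Net pay = $1,647.45 − $796.39 = $851.06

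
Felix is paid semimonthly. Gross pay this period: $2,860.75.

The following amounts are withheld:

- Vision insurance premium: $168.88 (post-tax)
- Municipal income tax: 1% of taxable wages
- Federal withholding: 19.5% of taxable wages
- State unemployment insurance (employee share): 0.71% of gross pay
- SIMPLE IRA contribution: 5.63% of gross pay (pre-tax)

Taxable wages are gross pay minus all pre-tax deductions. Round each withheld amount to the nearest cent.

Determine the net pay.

SIMPLE IRA contribution: $2,860.75 × 0.0563 = $161.06
Taxable wages = $2,860.75 − $161.06 = $2,699.69
Federal withholding: $2,699.69 × 0.195 = $526.44
Municipal income tax: $2,699.69 × 0.01 = $27.00
State unemployment insurance (employee share): $2,860.75 × 0.0071 = $20.31
Vision insurance premium: $168.88
Total deductions = $161.06 + $526.44 + $27.00 + $20.31 + $168.88 = $903.69
Net pay = $2,860.75 − $903.69 = $1,957.06

$1,957.06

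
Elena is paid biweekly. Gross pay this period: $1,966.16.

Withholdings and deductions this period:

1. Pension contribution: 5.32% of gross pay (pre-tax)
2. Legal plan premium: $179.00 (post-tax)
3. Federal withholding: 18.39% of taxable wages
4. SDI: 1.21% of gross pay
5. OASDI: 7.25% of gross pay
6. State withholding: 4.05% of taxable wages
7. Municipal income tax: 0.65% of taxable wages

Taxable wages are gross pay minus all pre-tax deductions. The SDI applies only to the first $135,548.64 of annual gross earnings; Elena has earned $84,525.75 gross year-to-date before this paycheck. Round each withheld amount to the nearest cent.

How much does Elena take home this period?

Pension contribution: $1,966.16 × 0.0532 = $104.60
Taxable wages = $1,966.16 − $104.60 = $1,861.56
Municipal income tax: $1,861.56 × 0.0065 = $12.10
State withholding: $1,861.56 × 0.0405 = $75.39
Federal withholding: $1,861.56 × 0.1839 = $342.34
SDI: cap not yet reached, full $1,966.16 is subject → $1,966.16 × 0.0121 = $23.79
OASDI: $1,966.16 × 0.0725 = $142.55
Legal plan premium: $179.00
Total deductions = $104.60 + $12.10 + $75.39 + $342.34 + $23.79 + $142.55 + $179.00 = $879.77
Net pay = $1,966.16 − $879.77 = $1,086.39

$1,086.39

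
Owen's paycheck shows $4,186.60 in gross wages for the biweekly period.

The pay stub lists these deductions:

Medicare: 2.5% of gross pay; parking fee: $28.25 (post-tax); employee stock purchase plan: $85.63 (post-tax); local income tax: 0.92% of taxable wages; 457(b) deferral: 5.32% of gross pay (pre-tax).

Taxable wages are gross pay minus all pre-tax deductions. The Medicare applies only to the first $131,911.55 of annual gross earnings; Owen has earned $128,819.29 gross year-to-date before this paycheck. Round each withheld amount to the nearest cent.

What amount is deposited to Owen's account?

457(b) deferral: $4,186.60 × 0.0532 = $222.73
Taxable wages = $4,186.60 − $222.73 = $3,963.87
Local income tax: $3,963.87 × 0.0092 = $36.47
Medicare: only $131,911.55 − $128,819.29 = $3,092.26 of this check is subject → $3,092.26 × 0.025 = $77.31
Parking fee: $28.25
Employee stock purchase plan: $85.63
Total deductions = $222.73 + $36.47 + $77.31 + $28.25 + $85.63 = $450.39
Net pay = $4,186.60 − $450.39 = $3,736.21

$3,736.21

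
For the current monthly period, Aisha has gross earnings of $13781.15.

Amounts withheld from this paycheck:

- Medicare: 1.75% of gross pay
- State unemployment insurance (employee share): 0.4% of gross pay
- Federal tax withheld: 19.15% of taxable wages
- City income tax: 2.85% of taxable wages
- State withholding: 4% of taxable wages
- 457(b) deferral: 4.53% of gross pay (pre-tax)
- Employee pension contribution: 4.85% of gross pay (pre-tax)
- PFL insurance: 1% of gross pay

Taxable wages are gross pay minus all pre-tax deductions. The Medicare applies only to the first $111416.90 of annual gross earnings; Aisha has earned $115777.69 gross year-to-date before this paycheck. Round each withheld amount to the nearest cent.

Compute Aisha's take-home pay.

$9048.54

Employee pension contribution: $13781.15 × 0.0485 = $668.39
457(b) deferral: $13781.15 × 0.0453 = $624.29
Pre-tax total = $668.39 + $624.29 = $1292.68
Taxable wages = $13781.15 − $1292.68 = $12488.47
City income tax: $12488.47 × 0.0285 = $355.92
Federal tax withheld: $12488.47 × 0.1915 = $2391.54
State withholding: $12488.47 × 0.04 = $499.54
State unemployment insurance (employee share): $13781.15 × 0.004 = $55.12
PFL insurance: $13781.15 × 0.01 = $137.81
Medicare: annual cap $111416.90 already reached (YTD $115777.69), so $0.00
Total deductions = $668.39 + $624.29 + $355.92 + $2391.54 + $499.54 + $55.12 + $137.81 + $0.00 = $4732.61
Net pay = $13781.15 − $4732.61 = $9048.54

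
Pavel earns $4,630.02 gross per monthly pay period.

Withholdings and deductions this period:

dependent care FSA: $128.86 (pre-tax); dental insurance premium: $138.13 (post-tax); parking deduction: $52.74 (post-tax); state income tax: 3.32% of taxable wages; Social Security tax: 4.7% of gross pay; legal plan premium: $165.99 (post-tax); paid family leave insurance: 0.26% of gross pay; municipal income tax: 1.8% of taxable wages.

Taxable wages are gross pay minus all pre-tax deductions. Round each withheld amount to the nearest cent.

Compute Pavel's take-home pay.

$3,684.19

Dependent care FSA: $128.86
Taxable wages = $4,630.02 − $128.86 = $4,501.16
State income tax: $4,501.16 × 0.0332 = $149.44
Municipal income tax: $4,501.16 × 0.018 = $81.02
Social Security tax: $4,630.02 × 0.047 = $217.61
Paid family leave insurance: $4,630.02 × 0.0026 = $12.04
Parking deduction: $52.74
Legal plan premium: $165.99
Dental insurance premium: $138.13
Total deductions = $128.86 + $149.44 + $81.02 + $217.61 + $12.04 + $52.74 + $165.99 + $138.13 = $945.83
Net pay = $4,630.02 − $945.83 = $3,684.19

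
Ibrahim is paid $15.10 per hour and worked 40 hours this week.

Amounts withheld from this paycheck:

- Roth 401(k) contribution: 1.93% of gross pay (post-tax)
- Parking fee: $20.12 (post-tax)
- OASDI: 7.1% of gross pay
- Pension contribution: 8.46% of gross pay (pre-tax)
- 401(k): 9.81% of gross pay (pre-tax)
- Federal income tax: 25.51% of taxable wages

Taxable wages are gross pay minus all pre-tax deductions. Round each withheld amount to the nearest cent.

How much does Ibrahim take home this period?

Gross pay: 40 × $15.10 = $604.00
401(k): $604.00 × 0.0981 = $59.25
Pension contribution: $604.00 × 0.0846 = $51.10
Pre-tax total = $59.25 + $51.10 = $110.35
Taxable wages = $604.00 − $110.35 = $493.65
Federal income tax: $493.65 × 0.2551 = $125.93
OASDI: $604.00 × 0.071 = $42.88
Parking fee: $20.12
Roth 401(k) contribution: $604.00 × 0.0193 = $11.66
Total deductions = $59.25 + $51.10 + $125.93 + $42.88 + $20.12 + $11.66 = $310.94
Net pay = $604.00 − $310.94 = $293.06

$293.06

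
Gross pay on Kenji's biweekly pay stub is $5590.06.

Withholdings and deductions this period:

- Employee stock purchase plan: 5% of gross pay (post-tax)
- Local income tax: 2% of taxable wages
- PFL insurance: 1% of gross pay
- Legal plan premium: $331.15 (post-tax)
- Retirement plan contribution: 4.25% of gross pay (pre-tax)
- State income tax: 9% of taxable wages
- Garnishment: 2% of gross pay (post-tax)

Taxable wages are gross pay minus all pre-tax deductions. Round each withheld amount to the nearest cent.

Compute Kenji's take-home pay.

$3985.36

Retirement plan contribution: $5590.06 × 0.0425 = $237.58
Taxable wages = $5590.06 − $237.58 = $5352.48
State income tax: $5352.48 × 0.09 = $481.72
Local income tax: $5352.48 × 0.02 = $107.05
PFL insurance: $5590.06 × 0.01 = $55.90
Legal plan premium: $331.15
Employee stock purchase plan: $5590.06 × 0.05 = $279.50
Garnishment: $5590.06 × 0.02 = $111.80
Total deductions = $237.58 + $481.72 + $107.05 + $55.90 + $331.15 + $279.50 + $111.80 = $1604.70
Net pay = $5590.06 − $1604.70 = $3985.36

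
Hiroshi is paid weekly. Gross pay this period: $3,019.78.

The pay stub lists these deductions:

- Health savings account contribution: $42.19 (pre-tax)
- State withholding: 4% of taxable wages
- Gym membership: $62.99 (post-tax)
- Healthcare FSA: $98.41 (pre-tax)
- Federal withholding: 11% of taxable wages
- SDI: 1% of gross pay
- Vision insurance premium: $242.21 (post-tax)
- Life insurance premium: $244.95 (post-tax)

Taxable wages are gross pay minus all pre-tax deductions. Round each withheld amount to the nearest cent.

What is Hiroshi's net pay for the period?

$1,866.95

Healthcare FSA: $98.41
Health savings account contribution: $42.19
Pre-tax total = $98.41 + $42.19 = $140.60
Taxable wages = $3,019.78 − $140.60 = $2,879.18
Federal withholding: $2,879.18 × 0.11 = $316.71
State withholding: $2,879.18 × 0.04 = $115.17
SDI: $3,019.78 × 0.01 = $30.20
Gym membership: $62.99
Vision insurance premium: $242.21
Life insurance premium: $244.95
Total deductions = $98.41 + $42.19 + $316.71 + $115.17 + $30.20 + $62.99 + $242.21 + $244.95 = $1,152.83
Net pay = $3,019.78 − $1,152.83 = $1,866.95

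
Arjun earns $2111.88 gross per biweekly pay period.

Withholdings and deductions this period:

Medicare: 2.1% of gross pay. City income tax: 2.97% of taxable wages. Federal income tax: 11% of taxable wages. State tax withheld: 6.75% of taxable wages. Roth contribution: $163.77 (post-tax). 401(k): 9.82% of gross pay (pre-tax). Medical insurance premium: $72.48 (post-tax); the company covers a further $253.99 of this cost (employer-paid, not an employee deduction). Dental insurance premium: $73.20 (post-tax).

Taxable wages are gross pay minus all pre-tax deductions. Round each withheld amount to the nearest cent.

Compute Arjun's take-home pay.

$1156.09

401(k): $2111.88 × 0.0982 = $207.39
Taxable wages = $2111.88 − $207.39 = $1904.49
Federal income tax: $1904.49 × 0.11 = $209.49
City income tax: $1904.49 × 0.0297 = $56.56
State tax withheld: $1904.49 × 0.0675 = $128.55
Medicare: $2111.88 × 0.021 = $44.35
Roth contribution: $163.77
Medical insurance premium: $72.48
Dental insurance premium: $73.20
(Employer's $253.99 toward medical insurance premium is not withheld from the employee.)
Total deductions = $207.39 + $209.49 + $56.56 + $128.55 + $44.35 + $163.77 + $72.48 + $73.20 = $955.79
Net pay = $2111.88 − $955.79 = $1156.09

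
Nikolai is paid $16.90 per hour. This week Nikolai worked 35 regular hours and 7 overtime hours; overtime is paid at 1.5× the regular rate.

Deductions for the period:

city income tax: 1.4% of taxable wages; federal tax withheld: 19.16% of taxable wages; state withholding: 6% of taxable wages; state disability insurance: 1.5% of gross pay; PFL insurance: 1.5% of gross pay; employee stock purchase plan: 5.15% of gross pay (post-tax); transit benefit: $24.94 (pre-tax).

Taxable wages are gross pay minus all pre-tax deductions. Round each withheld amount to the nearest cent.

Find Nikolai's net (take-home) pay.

Regular pay: 35 × $16.90 = $591.50
Overtime pay: 7 × $16.90 × 1.5 = $177.45
Gross pay = $591.50 + $177.45 = $768.95
Transit benefit: $24.94
Taxable wages = $768.95 − $24.94 = $744.01
Federal tax withheld: $744.01 × 0.1916 = $142.55
City income tax: $744.01 × 0.014 = $10.42
State withholding: $744.01 × 0.06 = $44.64
PFL insurance: $768.95 × 0.015 = $11.53
State disability insurance: $768.95 × 0.015 = $11.53
Employee stock purchase plan: $768.95 × 0.0515 = $39.60
Total deductions = $24.94 + $142.55 + $10.42 + $44.64 + $11.53 + $11.53 + $39.60 = $285.21
Net pay = $768.95 − $285.21 = $483.74

$483.74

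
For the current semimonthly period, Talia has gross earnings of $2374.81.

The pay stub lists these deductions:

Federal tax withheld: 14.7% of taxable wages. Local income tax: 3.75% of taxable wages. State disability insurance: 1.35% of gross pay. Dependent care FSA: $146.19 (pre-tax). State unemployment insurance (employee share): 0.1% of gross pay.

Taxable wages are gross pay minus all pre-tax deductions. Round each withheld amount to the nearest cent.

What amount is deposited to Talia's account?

$1783.01

Dependent care FSA: $146.19
Taxable wages = $2374.81 − $146.19 = $2228.62
Federal tax withheld: $2228.62 × 0.147 = $327.61
Local income tax: $2228.62 × 0.0375 = $83.57
State unemployment insurance (employee share): $2374.81 × 0.001 = $2.37
State disability insurance: $2374.81 × 0.0135 = $32.06
Total deductions = $146.19 + $327.61 + $83.57 + $2.37 + $32.06 = $591.80
Net pay = $2374.81 − $591.80 = $1783.01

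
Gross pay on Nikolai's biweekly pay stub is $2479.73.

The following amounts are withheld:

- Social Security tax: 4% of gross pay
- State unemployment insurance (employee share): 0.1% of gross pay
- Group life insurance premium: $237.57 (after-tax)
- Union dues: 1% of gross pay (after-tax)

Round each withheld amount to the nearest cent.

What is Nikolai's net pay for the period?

$2115.69

State unemployment insurance (employee share): $2479.73 × 0.001 = $2.48
Social Security tax: $2479.73 × 0.04 = $99.19
Group life insurance premium: $237.57
Union dues: $2479.73 × 0.01 = $24.80
Total deductions = $2.48 + $99.19 + $237.57 + $24.80 = $364.04
Net pay = $2479.73 − $364.04 = $2115.69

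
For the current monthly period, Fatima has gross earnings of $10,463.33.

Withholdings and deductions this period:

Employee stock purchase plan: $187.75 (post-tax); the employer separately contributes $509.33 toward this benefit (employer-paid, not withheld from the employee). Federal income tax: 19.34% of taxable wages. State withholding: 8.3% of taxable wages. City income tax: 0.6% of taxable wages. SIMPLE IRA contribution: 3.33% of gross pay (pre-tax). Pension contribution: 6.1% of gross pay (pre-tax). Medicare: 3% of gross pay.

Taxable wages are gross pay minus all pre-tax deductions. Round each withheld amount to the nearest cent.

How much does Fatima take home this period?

$6,298.79

SIMPLE IRA contribution: $10,463.33 × 0.0333 = $348.43
Pension contribution: $10,463.33 × 0.061 = $638.26
Pre-tax total = $348.43 + $638.26 = $986.69
Taxable wages = $10,463.33 − $986.69 = $9,476.64
Federal income tax: $9,476.64 × 0.1934 = $1,832.78
State withholding: $9,476.64 × 0.083 = $786.56
City income tax: $9,476.64 × 0.006 = $56.86
Medicare: $10,463.33 × 0.03 = $313.90
Employee stock purchase plan: $187.75
(Employer's $509.33 toward employee stock purchase plan is not withheld from the employee.)
Total deductions = $348.43 + $638.26 + $1,832.78 + $786.56 + $56.86 + $313.90 + $187.75 = $4,164.54
Net pay = $10,463.33 − $4,164.54 = $6,298.79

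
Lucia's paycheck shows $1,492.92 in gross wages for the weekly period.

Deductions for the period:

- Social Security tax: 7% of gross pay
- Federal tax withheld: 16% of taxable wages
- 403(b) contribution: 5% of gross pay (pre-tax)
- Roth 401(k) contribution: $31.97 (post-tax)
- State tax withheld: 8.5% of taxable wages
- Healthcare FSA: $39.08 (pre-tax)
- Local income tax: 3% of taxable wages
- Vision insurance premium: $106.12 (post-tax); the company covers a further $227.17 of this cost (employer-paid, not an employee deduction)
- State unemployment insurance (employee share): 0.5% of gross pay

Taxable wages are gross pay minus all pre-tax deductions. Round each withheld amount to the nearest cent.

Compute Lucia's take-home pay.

Healthcare FSA: $39.08
403(b) contribution: $1,492.92 × 0.05 = $74.65
Pre-tax total = $39.08 + $74.65 = $113.73
Taxable wages = $1,492.92 − $113.73 = $1,379.19
Local income tax: $1,379.19 × 0.03 = $41.38
State tax withheld: $1,379.19 × 0.085 = $117.23
Federal tax withheld: $1,379.19 × 0.16 = $220.67
State unemployment insurance (employee share): $1,492.92 × 0.005 = $7.46
Social Security tax: $1,492.92 × 0.07 = $104.50
Vision insurance premium: $106.12
Roth 401(k) contribution: $31.97
(Employer's $227.17 toward vision insurance premium is not withheld from the employee.)
Total deductions = $39.08 + $74.65 + $41.38 + $117.23 + $220.67 + $7.46 + $104.50 + $106.12 + $31.97 = $743.06
Net pay = $1,492.92 − $743.06 = $749.86

$749.86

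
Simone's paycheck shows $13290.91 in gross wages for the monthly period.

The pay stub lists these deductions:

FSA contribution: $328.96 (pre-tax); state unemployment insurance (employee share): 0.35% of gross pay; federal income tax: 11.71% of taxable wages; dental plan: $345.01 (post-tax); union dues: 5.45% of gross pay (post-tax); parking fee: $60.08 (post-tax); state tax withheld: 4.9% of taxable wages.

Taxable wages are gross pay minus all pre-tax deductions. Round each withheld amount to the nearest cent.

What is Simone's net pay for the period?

$9633.01

FSA contribution: $328.96
Taxable wages = $13290.91 − $328.96 = $12961.95
State tax withheld: $12961.95 × 0.049 = $635.14
Federal income tax: $12961.95 × 0.1171 = $1517.84
State unemployment insurance (employee share): $13290.91 × 0.0035 = $46.52
Dental plan: $345.01
Union dues: $13290.91 × 0.0545 = $724.35
Parking fee: $60.08
Total deductions = $328.96 + $635.14 + $1517.84 + $46.52 + $345.01 + $724.35 + $60.08 = $3657.90
Net pay = $13290.91 − $3657.90 = $9633.01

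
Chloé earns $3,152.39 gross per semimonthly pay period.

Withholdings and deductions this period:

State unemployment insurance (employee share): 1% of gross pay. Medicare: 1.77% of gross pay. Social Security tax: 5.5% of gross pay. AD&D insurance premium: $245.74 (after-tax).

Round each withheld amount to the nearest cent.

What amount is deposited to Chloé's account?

$2,645.95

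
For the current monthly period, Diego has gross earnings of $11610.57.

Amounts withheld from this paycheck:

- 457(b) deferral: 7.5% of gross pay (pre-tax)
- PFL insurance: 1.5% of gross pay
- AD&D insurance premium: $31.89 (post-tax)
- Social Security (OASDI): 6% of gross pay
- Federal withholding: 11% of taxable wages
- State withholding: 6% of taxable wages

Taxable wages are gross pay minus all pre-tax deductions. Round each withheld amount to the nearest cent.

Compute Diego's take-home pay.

457(b) deferral: $11610.57 × 0.075 = $870.79
Taxable wages = $11610.57 − $870.79 = $10739.78
State withholding: $10739.78 × 0.06 = $644.39
Federal withholding: $10739.78 × 0.11 = $1181.38
PFL insurance: $11610.57 × 0.015 = $174.16
Social Security (OASDI): $11610.57 × 0.06 = $696.63
AD&D insurance premium: $31.89
Total deductions = $870.79 + $644.39 + $1181.38 + $174.16 + $696.63 + $31.89 = $3599.24
Net pay = $11610.57 − $3599.24 = $8011.33

$8011.33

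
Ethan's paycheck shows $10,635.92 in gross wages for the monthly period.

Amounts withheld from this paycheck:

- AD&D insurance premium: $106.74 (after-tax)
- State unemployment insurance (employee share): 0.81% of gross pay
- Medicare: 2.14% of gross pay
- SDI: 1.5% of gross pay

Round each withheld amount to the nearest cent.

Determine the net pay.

Medicare: $10,635.92 × 0.0214 = $227.61
SDI: $10,635.92 × 0.015 = $159.54
State unemployment insurance (employee share): $10,635.92 × 0.0081 = $86.15
AD&D insurance premium: $106.74
Total deductions = $227.61 + $159.54 + $86.15 + $106.74 = $580.04
Net pay = $10,635.92 − $580.04 = $10,055.88

$10,055.88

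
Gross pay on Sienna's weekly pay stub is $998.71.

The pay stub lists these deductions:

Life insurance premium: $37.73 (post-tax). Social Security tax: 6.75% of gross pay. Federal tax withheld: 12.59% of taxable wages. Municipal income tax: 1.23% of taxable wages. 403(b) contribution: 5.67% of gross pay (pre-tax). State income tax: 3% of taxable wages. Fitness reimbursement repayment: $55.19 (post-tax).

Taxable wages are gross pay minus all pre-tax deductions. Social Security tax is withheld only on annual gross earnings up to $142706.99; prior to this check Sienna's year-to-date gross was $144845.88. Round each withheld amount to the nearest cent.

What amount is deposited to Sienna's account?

403(b) contribution: $998.71 × 0.0567 = $56.63
Taxable wages = $998.71 − $56.63 = $942.08
Federal tax withheld: $942.08 × 0.1259 = $118.61
State income tax: $942.08 × 0.03 = $28.26
Municipal income tax: $942.08 × 0.0123 = $11.59
Social Security tax: annual cap $142706.99 already reached (YTD $144845.88), so $0.00
Fitness reimbursement repayment: $55.19
Life insurance premium: $37.73
Total deductions = $56.63 + $118.61 + $28.26 + $11.59 + $0.00 + $55.19 + $37.73 = $308.01
Net pay = $998.71 − $308.01 = $690.70

$690.70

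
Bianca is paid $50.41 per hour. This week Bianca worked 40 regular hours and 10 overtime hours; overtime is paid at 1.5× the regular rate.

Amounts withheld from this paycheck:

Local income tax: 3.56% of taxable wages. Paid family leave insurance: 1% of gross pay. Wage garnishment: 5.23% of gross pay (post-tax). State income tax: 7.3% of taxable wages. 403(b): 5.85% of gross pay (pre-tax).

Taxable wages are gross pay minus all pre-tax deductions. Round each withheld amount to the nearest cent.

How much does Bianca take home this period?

$2154.14

Regular pay: 40 × $50.41 = $2016.40
Overtime pay: 10 × $50.41 × 1.5 = $756.15
Gross pay = $2016.40 + $756.15 = $2772.55
403(b): $2772.55 × 0.0585 = $162.19
Taxable wages = $2772.55 − $162.19 = $2610.36
State income tax: $2610.36 × 0.073 = $190.56
Local income tax: $2610.36 × 0.0356 = $92.93
Paid family leave insurance: $2772.55 × 0.01 = $27.73
Wage garnishment: $2772.55 × 0.0523 = $145.00
Total deductions = $162.19 + $190.56 + $92.93 + $27.73 + $145.00 = $618.41
Net pay = $2772.55 − $618.41 = $2154.14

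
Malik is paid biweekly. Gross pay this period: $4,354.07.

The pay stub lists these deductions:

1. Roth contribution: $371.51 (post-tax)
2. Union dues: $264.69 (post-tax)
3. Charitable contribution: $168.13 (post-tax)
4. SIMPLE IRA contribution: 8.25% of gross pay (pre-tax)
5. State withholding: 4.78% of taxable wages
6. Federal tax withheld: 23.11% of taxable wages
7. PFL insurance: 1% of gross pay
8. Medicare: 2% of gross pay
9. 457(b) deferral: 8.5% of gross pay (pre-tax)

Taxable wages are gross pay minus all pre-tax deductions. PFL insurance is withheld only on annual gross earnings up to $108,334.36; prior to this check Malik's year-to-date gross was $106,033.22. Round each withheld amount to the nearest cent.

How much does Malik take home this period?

SIMPLE IRA contribution: $4,354.07 × 0.0825 = $359.21
457(b) deferral: $4,354.07 × 0.085 = $370.10
Pre-tax total = $359.21 + $370.10 = $729.31
Taxable wages = $4,354.07 − $729.31 = $3,624.76
Federal tax withheld: $3,624.76 × 0.2311 = $837.68
State withholding: $3,624.76 × 0.0478 = $173.26
Medicare: $4,354.07 × 0.02 = $87.08
PFL insurance: only $108,334.36 − $106,033.22 = $2,301.14 of this check is subject → $2,301.14 × 0.01 = $23.01
Roth contribution: $371.51
Charitable contribution: $168.13
Union dues: $264.69
Total deductions = $359.21 + $370.10 + $837.68 + $173.26 + $87.08 + $23.01 + $371.51 + $168.13 + $264.69 = $2,654.67
Net pay = $4,354.07 − $2,654.67 = $1,699.40

$1,699.40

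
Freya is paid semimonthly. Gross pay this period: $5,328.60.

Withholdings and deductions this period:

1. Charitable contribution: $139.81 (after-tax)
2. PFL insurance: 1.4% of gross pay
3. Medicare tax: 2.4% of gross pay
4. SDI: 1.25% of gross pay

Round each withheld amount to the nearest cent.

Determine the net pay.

$4,919.69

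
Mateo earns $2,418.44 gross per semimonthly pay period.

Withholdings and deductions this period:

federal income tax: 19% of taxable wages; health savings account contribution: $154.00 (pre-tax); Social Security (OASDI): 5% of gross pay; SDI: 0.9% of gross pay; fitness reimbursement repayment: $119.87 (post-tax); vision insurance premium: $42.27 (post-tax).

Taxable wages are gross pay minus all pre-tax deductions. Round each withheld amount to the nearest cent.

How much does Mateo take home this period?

$1,529.37

Health savings account contribution: $154.00
Taxable wages = $2,418.44 − $154.00 = $2,264.44
Federal income tax: $2,264.44 × 0.19 = $430.24
Social Security (OASDI): $2,418.44 × 0.05 = $120.92
SDI: $2,418.44 × 0.009 = $21.77
Vision insurance premium: $42.27
Fitness reimbursement repayment: $119.87
Total deductions = $154.00 + $430.24 + $120.92 + $21.77 + $42.27 + $119.87 = $889.07
Net pay = $2,418.44 − $889.07 = $1,529.37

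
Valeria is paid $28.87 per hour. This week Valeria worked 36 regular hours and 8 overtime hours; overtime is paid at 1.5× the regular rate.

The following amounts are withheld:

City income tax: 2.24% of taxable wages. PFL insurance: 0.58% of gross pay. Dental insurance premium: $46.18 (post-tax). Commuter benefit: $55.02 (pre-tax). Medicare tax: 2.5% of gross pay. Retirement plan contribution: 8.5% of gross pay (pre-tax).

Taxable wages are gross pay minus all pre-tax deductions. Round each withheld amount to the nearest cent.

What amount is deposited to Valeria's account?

Regular pay: 36 × $28.87 = $1,039.32
Overtime pay: 8 × $28.87 × 1.5 = $346.44
Gross pay = $1,039.32 + $346.44 = $1,385.76
Retirement plan contribution: $1,385.76 × 0.085 = $117.79
Commuter benefit: $55.02
Pre-tax total = $117.79 + $55.02 = $172.81
Taxable wages = $1,385.76 − $172.81 = $1,212.95
City income tax: $1,212.95 × 0.0224 = $27.17
Medicare tax: $1,385.76 × 0.025 = $34.64
PFL insurance: $1,385.76 × 0.0058 = $8.04
Dental insurance premium: $46.18
Total deductions = $117.79 + $55.02 + $27.17 + $34.64 + $8.04 + $46.18 = $288.84
Net pay = $1,385.76 − $288.84 = $1,096.92

$1,096.92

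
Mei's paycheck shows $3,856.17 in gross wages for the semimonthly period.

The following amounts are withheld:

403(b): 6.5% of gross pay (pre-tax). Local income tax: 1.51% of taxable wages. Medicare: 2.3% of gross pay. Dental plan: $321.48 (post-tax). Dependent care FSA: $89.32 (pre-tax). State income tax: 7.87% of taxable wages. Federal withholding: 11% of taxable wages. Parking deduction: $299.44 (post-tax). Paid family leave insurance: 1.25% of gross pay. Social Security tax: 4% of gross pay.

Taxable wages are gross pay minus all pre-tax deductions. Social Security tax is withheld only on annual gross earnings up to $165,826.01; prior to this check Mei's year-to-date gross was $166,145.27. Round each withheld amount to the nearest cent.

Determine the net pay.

$2,041.80

Dependent care FSA: $89.32
403(b): $3,856.17 × 0.065 = $250.65
Pre-tax total = $89.32 + $250.65 = $339.97
Taxable wages = $3,856.17 − $339.97 = $3,516.20
State income tax: $3,516.20 × 0.0787 = $276.72
Local income tax: $3,516.20 × 0.0151 = $53.09
Federal withholding: $3,516.20 × 0.11 = $386.78
Social Security tax: annual cap $165,826.01 already reached (YTD $166,145.27), so $0.00
Paid family leave insurance: $3,856.17 × 0.0125 = $48.20
Medicare: $3,856.17 × 0.023 = $88.69
Parking deduction: $299.44
Dental plan: $321.48
Total deductions = $89.32 + $250.65 + $276.72 + $53.09 + $386.78 + $0.00 + $48.20 + $88.69 + $299.44 + $321.48 = $1,814.37
Net pay = $3,856.17 − $1,814.37 = $2,041.80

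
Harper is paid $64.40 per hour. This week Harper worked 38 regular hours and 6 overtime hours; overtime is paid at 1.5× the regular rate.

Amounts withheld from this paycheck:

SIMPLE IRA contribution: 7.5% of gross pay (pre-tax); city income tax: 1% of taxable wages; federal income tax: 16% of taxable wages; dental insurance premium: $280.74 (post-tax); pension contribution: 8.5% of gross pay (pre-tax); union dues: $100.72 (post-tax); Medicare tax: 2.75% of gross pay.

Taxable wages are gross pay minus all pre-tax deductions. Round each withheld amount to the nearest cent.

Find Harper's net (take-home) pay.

$1,645.58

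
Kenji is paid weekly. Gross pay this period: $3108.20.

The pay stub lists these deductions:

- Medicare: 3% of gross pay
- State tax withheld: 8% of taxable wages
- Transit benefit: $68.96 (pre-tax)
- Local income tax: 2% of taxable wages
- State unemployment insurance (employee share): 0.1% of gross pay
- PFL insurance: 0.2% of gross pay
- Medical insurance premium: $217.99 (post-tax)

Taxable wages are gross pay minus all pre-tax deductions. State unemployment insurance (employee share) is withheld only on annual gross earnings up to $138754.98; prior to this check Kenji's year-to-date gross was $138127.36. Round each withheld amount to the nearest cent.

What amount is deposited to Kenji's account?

$2417.23

Transit benefit: $68.96
Taxable wages = $3108.20 − $68.96 = $3039.24
State tax withheld: $3039.24 × 0.08 = $243.14
Local income tax: $3039.24 × 0.02 = $60.78
Medicare: $3108.20 × 0.03 = $93.25
State unemployment insurance (employee share): only $138754.98 − $138127.36 = $627.62 of this check is subject → $627.62 × 0.001 = $0.63
PFL insurance: $3108.20 × 0.002 = $6.22
Medical insurance premium: $217.99
Total deductions = $68.96 + $243.14 + $60.78 + $93.25 + $0.63 + $6.22 + $217.99 = $690.97
Net pay = $3108.20 − $690.97 = $2417.23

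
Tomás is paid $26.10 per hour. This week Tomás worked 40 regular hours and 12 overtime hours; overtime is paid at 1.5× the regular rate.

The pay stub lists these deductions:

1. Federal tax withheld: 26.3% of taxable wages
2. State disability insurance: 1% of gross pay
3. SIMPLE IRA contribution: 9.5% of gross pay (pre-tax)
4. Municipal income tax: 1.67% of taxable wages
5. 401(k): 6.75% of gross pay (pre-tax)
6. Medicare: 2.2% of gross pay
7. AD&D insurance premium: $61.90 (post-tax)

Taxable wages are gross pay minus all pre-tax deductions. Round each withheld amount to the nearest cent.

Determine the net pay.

Regular pay: 40 × $26.10 = $1,044.00
Overtime pay: 12 × $26.10 × 1.5 = $469.80
Gross pay = $1,044.00 + $469.80 = $1,513.80
SIMPLE IRA contribution: $1,513.80 × 0.095 = $143.81
401(k): $1,513.80 × 0.0675 = $102.18
Pre-tax total = $143.81 + $102.18 = $245.99
Taxable wages = $1,513.80 − $245.99 = $1,267.81
Federal tax withheld: $1,267.81 × 0.263 = $333.43
Municipal income tax: $1,267.81 × 0.0167 = $21.17
Medicare: $1,513.80 × 0.022 = $33.30
State disability insurance: $1,513.80 × 0.01 = $15.14
AD&D insurance premium: $61.90
Total deductions = $143.81 + $102.18 + $333.43 + $21.17 + $33.30 + $15.14 + $61.90 = $710.93
Net pay = $1,513.80 − $710.93 = $802.87

$802.87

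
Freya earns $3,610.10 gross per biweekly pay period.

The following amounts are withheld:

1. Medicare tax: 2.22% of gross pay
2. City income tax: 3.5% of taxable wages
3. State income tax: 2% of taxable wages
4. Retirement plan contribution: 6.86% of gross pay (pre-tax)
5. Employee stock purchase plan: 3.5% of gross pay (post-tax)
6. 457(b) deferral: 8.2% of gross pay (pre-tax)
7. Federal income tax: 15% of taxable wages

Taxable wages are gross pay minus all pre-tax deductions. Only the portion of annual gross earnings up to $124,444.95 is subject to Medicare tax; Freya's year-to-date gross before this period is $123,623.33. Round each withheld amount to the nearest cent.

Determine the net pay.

$2,293.22

Retirement plan contribution: $3,610.10 × 0.0686 = $247.65
457(b) deferral: $3,610.10 × 0.082 = $296.03
Pre-tax total = $247.65 + $296.03 = $543.68
Taxable wages = $3,610.10 − $543.68 = $3,066.42
Federal income tax: $3,066.42 × 0.15 = $459.96
City income tax: $3,066.42 × 0.035 = $107.32
State income tax: $3,066.42 × 0.02 = $61.33
Medicare tax: only $124,444.95 − $123,623.33 = $821.62 of this check is subject → $821.62 × 0.0222 = $18.24
Employee stock purchase plan: $3,610.10 × 0.035 = $126.35
Total deductions = $247.65 + $296.03 + $459.96 + $107.32 + $61.33 + $18.24 + $126.35 = $1,316.88
Net pay = $3,610.10 − $1,316.88 = $2,293.22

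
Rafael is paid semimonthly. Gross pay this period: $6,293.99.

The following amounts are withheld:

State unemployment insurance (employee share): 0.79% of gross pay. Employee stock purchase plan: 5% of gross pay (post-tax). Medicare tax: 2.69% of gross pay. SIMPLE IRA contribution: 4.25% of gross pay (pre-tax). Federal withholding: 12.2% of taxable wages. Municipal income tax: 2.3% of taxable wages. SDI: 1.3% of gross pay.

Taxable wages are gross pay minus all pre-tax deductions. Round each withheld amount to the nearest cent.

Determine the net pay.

$4,537.11

SIMPLE IRA contribution: $6,293.99 × 0.0425 = $267.49
Taxable wages = $6,293.99 − $267.49 = $6,026.50
Municipal income tax: $6,026.50 × 0.023 = $138.61
Federal withholding: $6,026.50 × 0.122 = $735.23
Medicare tax: $6,293.99 × 0.0269 = $169.31
State unemployment insurance (employee share): $6,293.99 × 0.0079 = $49.72
SDI: $6,293.99 × 0.013 = $81.82
Employee stock purchase plan: $6,293.99 × 0.05 = $314.70
Total deductions = $267.49 + $138.61 + $735.23 + $169.31 + $49.72 + $81.82 + $314.70 = $1,756.88
Net pay = $6,293.99 − $1,756.88 = $4,537.11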